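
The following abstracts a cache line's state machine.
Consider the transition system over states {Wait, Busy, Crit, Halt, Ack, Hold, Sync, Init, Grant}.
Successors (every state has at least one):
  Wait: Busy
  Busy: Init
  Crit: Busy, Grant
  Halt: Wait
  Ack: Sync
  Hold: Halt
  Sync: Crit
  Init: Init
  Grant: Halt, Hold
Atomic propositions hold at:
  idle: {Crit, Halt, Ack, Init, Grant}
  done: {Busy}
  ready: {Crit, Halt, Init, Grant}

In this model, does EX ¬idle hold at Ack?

Sat(¬idle) = {Wait, Busy, Hold, Sync}
Sat(EX ¬idle) = {s : some successor in {Wait, Busy, Hold, Sync}} = {Wait, Crit, Halt, Ack, Grant}
Ack ∈ Sat(EX ¬idle) = {Wait, Crit, Halt, Ack, Grant}, so the formula holds at Ack.

Yes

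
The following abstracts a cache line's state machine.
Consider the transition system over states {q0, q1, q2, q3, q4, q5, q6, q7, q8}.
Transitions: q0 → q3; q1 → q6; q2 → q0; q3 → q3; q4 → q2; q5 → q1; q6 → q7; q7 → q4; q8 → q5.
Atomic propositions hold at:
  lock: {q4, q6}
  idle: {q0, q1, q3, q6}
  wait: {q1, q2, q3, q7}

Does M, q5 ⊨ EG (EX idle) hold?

No

Sat(EX idle) = {s : some successor in {q0, q1, q3, q6}} = {q0, q1, q2, q3, q5}
EG (EX idle): greatest fixpoint, start Z0 = {q0, q1, q2, q3, q5}, keep only states in Sat with some successor in Z. Z1 = {q0, q2, q3, q5}; Z2 = {q0, q2, q3}; fixed.
Sat(EG (EX idle)) = {q0, q2, q3}
q5 ∉ Sat(EG (EX idle)) = {q0, q2, q3}, so the formula does not hold at q5.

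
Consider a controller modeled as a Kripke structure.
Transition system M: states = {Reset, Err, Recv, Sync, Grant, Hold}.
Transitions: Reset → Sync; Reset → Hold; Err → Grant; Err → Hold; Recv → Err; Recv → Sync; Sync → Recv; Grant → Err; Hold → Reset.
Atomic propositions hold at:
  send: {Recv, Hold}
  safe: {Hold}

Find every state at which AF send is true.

{Reset, Recv, Sync, Hold}

AF send: least fixpoint, start Z0 = {Recv, Hold}, add states with every successor in Z. Z1 = {Recv, Sync, Hold}; Z2 = {Reset, Recv, Sync, Hold}; fixed.
Sat(AF send) = {Reset, Recv, Sync, Hold}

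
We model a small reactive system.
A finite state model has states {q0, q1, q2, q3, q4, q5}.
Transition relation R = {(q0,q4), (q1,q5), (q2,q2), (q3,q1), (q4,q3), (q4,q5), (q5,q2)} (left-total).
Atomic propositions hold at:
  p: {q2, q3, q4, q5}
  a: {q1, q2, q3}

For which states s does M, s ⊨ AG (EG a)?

{q2}

EG a: greatest fixpoint, start Z0 = {q1, q2, q3}, keep only states in Sat with some successor in Z. Z1 = {q2, q3}; Z2 = {q2}; fixed.
Sat(EG a) = {q2}
AG (EG a): greatest fixpoint, start Z0 = {q2}, keep only states in Sat with every successor in Z. Already a fixed point.
Sat(AG (EG a)) = {q2}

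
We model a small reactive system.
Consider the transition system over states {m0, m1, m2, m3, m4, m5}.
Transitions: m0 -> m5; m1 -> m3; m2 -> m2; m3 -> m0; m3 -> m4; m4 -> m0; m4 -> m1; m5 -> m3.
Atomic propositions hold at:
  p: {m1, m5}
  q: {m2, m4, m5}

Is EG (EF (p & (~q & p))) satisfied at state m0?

Yes

Sat(~q) = {m0, m1, m3}
Sat(~q & p) = {m1}
Sat(p & (~q & p)) = {m1}
EF (p & (~q & p)): least fixpoint, start Z0 = {m1}, add states with some successor in Z. Z1 = {m1, m4}; Z2 = {m1, m3, m4}; Z3 = {m1, m3, m4, m5}; Z4 = {m0, m1, m3, m4, m5}; fixed.
Sat(EF (p & (~q & p))) = {m0, m1, m3, m4, m5}
EG (EF (p & (~q & p))): greatest fixpoint, start Z0 = {m0, m1, m3, m4, m5}, keep only states in Sat with some successor in Z. Already a fixed point.
Sat(EG (EF (p & (~q & p)))) = {m0, m1, m3, m4, m5}
m0 ∈ Sat(EG (EF (p & (~q & p)))) = {m0, m1, m3, m4, m5}, so the formula holds at m0.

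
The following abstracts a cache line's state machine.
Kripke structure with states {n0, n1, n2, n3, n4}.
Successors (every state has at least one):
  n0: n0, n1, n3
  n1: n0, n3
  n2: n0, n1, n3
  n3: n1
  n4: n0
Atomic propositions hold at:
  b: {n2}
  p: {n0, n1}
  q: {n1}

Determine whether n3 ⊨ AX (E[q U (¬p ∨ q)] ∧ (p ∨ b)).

Sat(¬p) = {n2, n3, n4}
Sat(¬p ∨ q) = {n1, n2, n3, n4}
E[q U (¬p ∨ q)]: least fixpoint, start Z0 = Sat((¬p ∨ q)) = {n1, n2, n3, n4}, add states in Sat(q) with some successor in Z. Already a fixed point.
Sat(E[q U (¬p ∨ q)]) = {n1, n2, n3, n4}
Sat(p ∨ b) = {n0, n1, n2}
Sat(E[q U (¬p ∨ q)] ∧ (p ∨ b)) = {n1, n2}
Sat(AX (E[q U (¬p ∨ q)] ∧ (p ∨ b))) = {s : every successor in {n1, n2}} = {n3}
n3 ∈ Sat(AX (E[q U (¬p ∨ q)] ∧ (p ∨ b))) = {n3}, so the formula holds at n3.

Yes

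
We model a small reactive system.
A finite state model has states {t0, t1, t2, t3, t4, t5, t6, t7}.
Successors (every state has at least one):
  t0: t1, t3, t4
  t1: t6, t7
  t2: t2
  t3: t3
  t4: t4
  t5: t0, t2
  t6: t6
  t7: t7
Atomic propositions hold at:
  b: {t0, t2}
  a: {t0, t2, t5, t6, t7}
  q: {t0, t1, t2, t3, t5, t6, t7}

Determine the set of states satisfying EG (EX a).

Sat(EX a) = {s : some successor in {t0, t2, t5, t6, t7}} = {t1, t2, t5, t6, t7}
EG (EX a): greatest fixpoint, start Z0 = {t1, t2, t5, t6, t7}, keep only states in Sat with some successor in Z. Already a fixed point.
Sat(EG (EX a)) = {t1, t2, t5, t6, t7}

{t1, t2, t5, t6, t7}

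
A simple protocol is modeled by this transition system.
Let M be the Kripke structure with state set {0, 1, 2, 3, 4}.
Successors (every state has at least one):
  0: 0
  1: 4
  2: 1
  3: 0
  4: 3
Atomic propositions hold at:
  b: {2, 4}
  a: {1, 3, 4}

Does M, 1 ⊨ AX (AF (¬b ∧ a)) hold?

Sat(¬b) = {0, 1, 3}
Sat(¬b ∧ a) = {1, 3}
AF (¬b ∧ a): least fixpoint, start Z0 = {1, 3}, add states with every successor in Z. Z1 = {1, 2, 3, 4}; fixed.
Sat(AF (¬b ∧ a)) = {1, 2, 3, 4}
Sat(AX (AF (¬b ∧ a))) = {s : every successor in {1, 2, 3, 4}} = {1, 2, 4}
1 ∈ Sat(AX (AF (¬b ∧ a))) = {1, 2, 4}, so the formula holds at 1.

Yes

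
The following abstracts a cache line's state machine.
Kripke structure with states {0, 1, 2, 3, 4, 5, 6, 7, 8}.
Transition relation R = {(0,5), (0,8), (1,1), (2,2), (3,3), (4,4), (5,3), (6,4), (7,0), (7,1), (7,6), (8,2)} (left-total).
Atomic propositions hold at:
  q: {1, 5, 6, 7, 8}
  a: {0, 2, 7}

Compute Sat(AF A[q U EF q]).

{0, 1, 5, 6, 7, 8}

EF q: least fixpoint, start Z0 = {1, 5, 6, 7, 8}, add states with some successor in Z. Z1 = {0, 1, 5, 6, 7, 8}; fixed.
Sat(EF q) = {0, 1, 5, 6, 7, 8}
A[q U EF q]: least fixpoint, start Z0 = Sat(EF q) = {0, 1, 5, 6, 7, 8}, add states in Sat(q) with every successor in Z. Already a fixed point.
Sat(A[q U EF q]) = {0, 1, 5, 6, 7, 8}
AF A[q U EF q]: least fixpoint, start Z0 = {0, 1, 5, 6, 7, 8}, add states with every successor in Z. Already a fixed point.
Sat(AF A[q U EF q]) = {0, 1, 5, 6, 7, 8}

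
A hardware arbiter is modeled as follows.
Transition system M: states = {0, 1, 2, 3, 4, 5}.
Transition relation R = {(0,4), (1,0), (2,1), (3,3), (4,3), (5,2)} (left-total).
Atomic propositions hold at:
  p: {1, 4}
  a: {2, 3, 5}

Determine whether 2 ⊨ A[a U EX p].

Sat(EX p) = {s : some successor in {1, 4}} = {0, 2}
A[a U EX p]: least fixpoint, start Z0 = Sat(EX p) = {0, 2}, add states in Sat(a) with every successor in Z. Z1 = {0, 2, 5}; fixed.
Sat(A[a U EX p]) = {0, 2, 5}
2 ∈ Sat(A[a U EX p]) = {0, 2, 5}, so the formula holds at 2.

Yes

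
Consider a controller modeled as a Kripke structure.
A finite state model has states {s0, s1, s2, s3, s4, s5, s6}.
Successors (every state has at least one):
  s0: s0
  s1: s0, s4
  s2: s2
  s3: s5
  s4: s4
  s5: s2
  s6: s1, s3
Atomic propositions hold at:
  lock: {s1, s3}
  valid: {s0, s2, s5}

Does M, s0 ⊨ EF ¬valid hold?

No

Sat(¬valid) = {s1, s3, s4, s6}
EF ¬valid: least fixpoint, start Z0 = {s1, s3, s4, s6}, add states with some successor in Z. Already a fixed point.
Sat(EF ¬valid) = {s1, s3, s4, s6}
s0 ∉ Sat(EF ¬valid) = {s1, s3, s4, s6}, so the formula does not hold at s0.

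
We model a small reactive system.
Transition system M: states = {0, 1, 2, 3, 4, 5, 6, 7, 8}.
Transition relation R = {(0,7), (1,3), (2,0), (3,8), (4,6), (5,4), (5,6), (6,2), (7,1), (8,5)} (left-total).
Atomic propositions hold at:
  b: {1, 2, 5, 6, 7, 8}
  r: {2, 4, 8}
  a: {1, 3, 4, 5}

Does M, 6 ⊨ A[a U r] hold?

No

A[a U r]: least fixpoint, start Z0 = Sat(r) = {2, 4, 8}, add states in Sat(a) with every successor in Z. Z1 = {2, 3, 4, 8}; Z2 = {1, 2, 3, 4, 8}; fixed.
Sat(A[a U r]) = {1, 2, 3, 4, 8}
6 ∉ Sat(A[a U r]) = {1, 2, 3, 4, 8}, so the formula does not hold at 6.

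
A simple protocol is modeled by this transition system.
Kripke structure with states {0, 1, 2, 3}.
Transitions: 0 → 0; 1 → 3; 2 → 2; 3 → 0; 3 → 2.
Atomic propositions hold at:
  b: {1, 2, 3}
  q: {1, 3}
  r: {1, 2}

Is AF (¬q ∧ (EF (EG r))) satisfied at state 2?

Yes

Sat(¬q) = {0, 2}
EG r: greatest fixpoint, start Z0 = {1, 2}, keep only states in Sat with some successor in Z. Z1 = {2}; fixed.
Sat(EG r) = {2}
EF (EG r): least fixpoint, start Z0 = {2}, add states with some successor in Z. Z1 = {2, 3}; Z2 = {1, 2, 3}; fixed.
Sat(EF (EG r)) = {1, 2, 3}
Sat(¬q ∧ (EF (EG r))) = {2}
AF (¬q ∧ (EF (EG r))): least fixpoint, start Z0 = {2}, add states with every successor in Z. Already a fixed point.
Sat(AF (¬q ∧ (EF (EG r)))) = {2}
2 ∈ Sat(AF (¬q ∧ (EF (EG r)))) = {2}, so the formula holds at 2.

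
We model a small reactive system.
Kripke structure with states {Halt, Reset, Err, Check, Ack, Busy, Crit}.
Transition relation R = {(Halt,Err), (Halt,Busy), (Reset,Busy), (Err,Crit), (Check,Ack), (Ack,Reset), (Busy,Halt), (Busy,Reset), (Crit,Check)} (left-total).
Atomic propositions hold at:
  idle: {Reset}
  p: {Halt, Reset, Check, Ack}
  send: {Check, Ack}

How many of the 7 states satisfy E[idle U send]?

2

E[idle U send]: least fixpoint, start Z0 = Sat(send) = {Check, Ack}, add states in Sat(idle) with some successor in Z. Already a fixed point.
Sat(E[idle U send]) = {Check, Ack}
|Sat(E[idle U send])| = |{Check, Ack}| = 2.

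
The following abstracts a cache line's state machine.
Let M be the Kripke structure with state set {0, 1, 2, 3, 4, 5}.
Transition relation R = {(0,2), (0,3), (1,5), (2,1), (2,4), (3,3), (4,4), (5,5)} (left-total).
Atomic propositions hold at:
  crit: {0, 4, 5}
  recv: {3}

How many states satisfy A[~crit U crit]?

5

Sat(~crit) = {1, 2, 3}
A[~crit U crit]: least fixpoint, start Z0 = Sat(crit) = {0, 4, 5}, add states in Sat(~crit) with every successor in Z. Z1 = {0, 1, 4, 5}; Z2 = {0, 1, 2, 4, 5}; fixed.
Sat(A[~crit U crit]) = {0, 1, 2, 4, 5}
|Sat(A[~crit U crit])| = |{0, 1, 2, 4, 5}| = 5.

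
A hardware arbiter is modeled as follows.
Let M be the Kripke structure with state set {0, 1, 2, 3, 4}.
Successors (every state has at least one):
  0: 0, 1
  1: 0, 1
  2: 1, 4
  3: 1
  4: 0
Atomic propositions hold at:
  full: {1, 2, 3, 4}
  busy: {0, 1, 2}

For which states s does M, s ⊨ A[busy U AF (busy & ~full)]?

Sat(~full) = {0}
Sat(busy & ~full) = {0}
AF (busy & ~full): least fixpoint, start Z0 = {0}, add states with every successor in Z. Z1 = {0, 4}; fixed.
Sat(AF (busy & ~full)) = {0, 4}
A[busy U AF (busy & ~full)]: least fixpoint, start Z0 = Sat(AF (busy & ~full)) = {0, 4}, add states in Sat(busy) with every successor in Z. Already a fixed point.
Sat(A[busy U AF (busy & ~full)]) = {0, 4}

{0, 4}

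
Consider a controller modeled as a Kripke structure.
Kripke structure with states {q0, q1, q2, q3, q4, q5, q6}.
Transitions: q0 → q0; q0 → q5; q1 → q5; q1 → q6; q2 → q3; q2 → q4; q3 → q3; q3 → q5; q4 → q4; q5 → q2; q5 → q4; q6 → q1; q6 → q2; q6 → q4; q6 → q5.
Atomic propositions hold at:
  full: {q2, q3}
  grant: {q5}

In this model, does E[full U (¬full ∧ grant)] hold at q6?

No

Sat(¬full) = {q0, q1, q4, q5, q6}
Sat(¬full ∧ grant) = {q5}
E[full U (¬full ∧ grant)]: least fixpoint, start Z0 = Sat((¬full ∧ grant)) = {q5}, add states in Sat(full) with some successor in Z. Z1 = {q3, q5}; Z2 = {q2, q3, q5}; fixed.
Sat(E[full U (¬full ∧ grant)]) = {q2, q3, q5}
q6 ∉ Sat(E[full U (¬full ∧ grant)]) = {q2, q3, q5}, so the formula does not hold at q6.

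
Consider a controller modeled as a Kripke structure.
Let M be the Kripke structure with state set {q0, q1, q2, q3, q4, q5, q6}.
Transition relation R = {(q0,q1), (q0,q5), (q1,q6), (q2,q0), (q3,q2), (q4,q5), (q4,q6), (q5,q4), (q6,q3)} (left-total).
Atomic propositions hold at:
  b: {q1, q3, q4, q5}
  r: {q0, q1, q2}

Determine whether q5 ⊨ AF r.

AF r: least fixpoint, start Z0 = {q0, q1, q2}, add states with every successor in Z. Z1 = {q0, q1, q2, q3}; Z2 = {q0, q1, q2, q3, q6}; fixed.
Sat(AF r) = {q0, q1, q2, q3, q6}
q5 ∉ Sat(AF r) = {q0, q1, q2, q3, q6}, so the formula does not hold at q5.

No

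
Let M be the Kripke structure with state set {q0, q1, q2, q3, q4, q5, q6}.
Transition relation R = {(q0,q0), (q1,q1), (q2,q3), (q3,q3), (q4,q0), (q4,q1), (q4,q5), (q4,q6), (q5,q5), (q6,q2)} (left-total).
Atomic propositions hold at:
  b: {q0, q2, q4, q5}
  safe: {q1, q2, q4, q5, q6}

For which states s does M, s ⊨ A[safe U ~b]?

Sat(~b) = {q1, q3, q6}
A[safe U ~b]: least fixpoint, start Z0 = Sat(~b) = {q1, q3, q6}, add states in Sat(safe) with every successor in Z. Z1 = {q1, q2, q3, q6}; fixed.
Sat(A[safe U ~b]) = {q1, q2, q3, q6}

{q1, q2, q3, q6}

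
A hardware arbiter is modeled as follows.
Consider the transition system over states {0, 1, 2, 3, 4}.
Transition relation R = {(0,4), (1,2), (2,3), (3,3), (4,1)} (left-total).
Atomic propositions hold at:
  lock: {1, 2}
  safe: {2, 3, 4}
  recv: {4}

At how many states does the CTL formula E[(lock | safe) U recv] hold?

Sat(lock | safe) = {1, 2, 3, 4}
E[(lock | safe) U recv]: least fixpoint, start Z0 = Sat(recv) = {4}, add states in Sat(lock | safe) with some successor in Z. Already a fixed point.
Sat(E[(lock | safe) U recv]) = {4}
|Sat(E[(lock | safe) U recv])| = |{4}| = 1.

1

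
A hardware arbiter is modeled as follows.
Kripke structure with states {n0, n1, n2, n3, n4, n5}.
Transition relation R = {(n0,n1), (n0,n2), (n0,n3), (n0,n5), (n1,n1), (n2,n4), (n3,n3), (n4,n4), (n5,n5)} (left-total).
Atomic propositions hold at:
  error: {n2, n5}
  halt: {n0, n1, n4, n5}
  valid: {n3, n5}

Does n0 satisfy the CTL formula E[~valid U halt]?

Sat(~valid) = {n0, n1, n2, n4}
E[~valid U halt]: least fixpoint, start Z0 = Sat(halt) = {n0, n1, n4, n5}, add states in Sat(~valid) with some successor in Z. Z1 = {n0, n1, n2, n4, n5}; fixed.
Sat(E[~valid U halt]) = {n0, n1, n2, n4, n5}
n0 ∈ Sat(E[~valid U halt]) = {n0, n1, n2, n4, n5}, so the formula holds at n0.

Yes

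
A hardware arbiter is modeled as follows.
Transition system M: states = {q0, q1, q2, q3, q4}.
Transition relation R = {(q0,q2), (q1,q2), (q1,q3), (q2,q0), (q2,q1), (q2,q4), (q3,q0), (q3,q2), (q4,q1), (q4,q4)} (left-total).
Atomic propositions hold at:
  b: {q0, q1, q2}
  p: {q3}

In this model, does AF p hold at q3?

AF p: least fixpoint, start Z0 = {q3}, add states with every successor in Z. Already a fixed point.
Sat(AF p) = {q3}
q3 ∈ Sat(AF p) = {q3}, so the formula holds at q3.

Yes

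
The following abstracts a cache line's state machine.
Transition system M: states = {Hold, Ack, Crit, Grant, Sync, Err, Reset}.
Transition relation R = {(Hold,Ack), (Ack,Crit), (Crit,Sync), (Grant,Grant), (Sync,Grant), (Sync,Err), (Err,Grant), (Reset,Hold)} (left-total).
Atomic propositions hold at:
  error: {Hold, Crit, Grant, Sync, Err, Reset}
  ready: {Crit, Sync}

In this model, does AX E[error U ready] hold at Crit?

Yes

E[error U ready]: least fixpoint, start Z0 = Sat(ready) = {Crit, Sync}, add states in Sat(error) with some successor in Z. Already a fixed point.
Sat(E[error U ready]) = {Crit, Sync}
Sat(AX E[error U ready]) = {s : every successor in {Crit, Sync}} = {Ack, Crit}
Crit ∈ Sat(AX E[error U ready]) = {Ack, Crit}, so the formula holds at Crit.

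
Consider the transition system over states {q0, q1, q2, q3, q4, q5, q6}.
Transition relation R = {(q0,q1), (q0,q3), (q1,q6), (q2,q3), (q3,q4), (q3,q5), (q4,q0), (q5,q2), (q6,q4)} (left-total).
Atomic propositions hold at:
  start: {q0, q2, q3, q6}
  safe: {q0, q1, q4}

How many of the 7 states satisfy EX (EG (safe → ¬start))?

Sat(¬start) = {q1, q4, q5}
Sat(safe → ¬start) = {q1, q2, q3, q4, q5, q6}
EG (safe → ¬start): greatest fixpoint, start Z0 = {q1, q2, q3, q4, q5, q6}, keep only states in Sat with some successor in Z. Z1 = {q1, q2, q3, q5, q6}; Z2 = {q1, q2, q3, q5}; Z3 = {q2, q3, q5}; fixed.
Sat(EG (safe → ¬start)) = {q2, q3, q5}
Sat(EX (EG (safe → ¬start))) = {s : some successor in {q2, q3, q5}} = {q0, q2, q3, q5}
|Sat(EX (EG (safe → ¬start)))| = |{q0, q2, q3, q5}| = 4.

4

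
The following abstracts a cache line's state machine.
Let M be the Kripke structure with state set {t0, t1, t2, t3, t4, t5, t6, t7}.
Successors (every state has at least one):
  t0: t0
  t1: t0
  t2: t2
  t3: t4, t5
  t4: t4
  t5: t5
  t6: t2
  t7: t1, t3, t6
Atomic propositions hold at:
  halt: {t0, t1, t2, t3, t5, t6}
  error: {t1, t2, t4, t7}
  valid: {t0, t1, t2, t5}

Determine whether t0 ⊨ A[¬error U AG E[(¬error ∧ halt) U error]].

No

Sat(¬error) = {t0, t3, t5, t6}
Sat(¬error ∧ halt) = {t0, t3, t5, t6}
E[(¬error ∧ halt) U error]: least fixpoint, start Z0 = Sat(error) = {t1, t2, t4, t7}, add states in Sat(¬error ∧ halt) with some successor in Z. Z1 = {t1, t2, t3, t4, t6, t7}; fixed.
Sat(E[(¬error ∧ halt) U error]) = {t1, t2, t3, t4, t6, t7}
AG E[(¬error ∧ halt) U error]: greatest fixpoint, start Z0 = {t1, t2, t3, t4, t6, t7}, keep only states in Sat with every successor in Z. Z1 = {t2, t4, t6, t7}; Z2 = {t2, t4, t6}; fixed.
Sat(AG E[(¬error ∧ halt) U error]) = {t2, t4, t6}
A[¬error U AG E[(¬error ∧ halt) U error]]: least fixpoint, start Z0 = Sat(AG E[(¬error ∧ halt) U error]) = {t2, t4, t6}, add states in Sat(¬error) with every successor in Z. Already a fixed point.
Sat(A[¬error U AG E[(¬error ∧ halt) U error]]) = {t2, t4, t6}
t0 ∉ Sat(A[¬error U AG E[(¬error ∧ halt) U error]]) = {t2, t4, t6}, so the formula does not hold at t0.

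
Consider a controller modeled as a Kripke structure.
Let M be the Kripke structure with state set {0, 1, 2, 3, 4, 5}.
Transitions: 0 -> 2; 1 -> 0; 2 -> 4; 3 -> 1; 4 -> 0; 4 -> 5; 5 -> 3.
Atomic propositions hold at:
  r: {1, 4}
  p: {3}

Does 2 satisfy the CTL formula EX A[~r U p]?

Sat(~r) = {0, 2, 3, 5}
A[~r U p]: least fixpoint, start Z0 = Sat(p) = {3}, add states in Sat(~r) with every successor in Z. Z1 = {3, 5}; fixed.
Sat(A[~r U p]) = {3, 5}
Sat(EX A[~r U p]) = {s : some successor in {3, 5}} = {4, 5}
2 ∉ Sat(EX A[~r U p]) = {4, 5}, so the formula does not hold at 2.

No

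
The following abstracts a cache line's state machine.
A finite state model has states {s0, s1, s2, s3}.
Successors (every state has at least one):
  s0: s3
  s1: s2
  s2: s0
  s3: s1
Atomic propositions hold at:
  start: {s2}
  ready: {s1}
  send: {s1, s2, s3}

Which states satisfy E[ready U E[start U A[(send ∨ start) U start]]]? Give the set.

{s1, s2, s3}

Sat(send ∨ start) = {s1, s2, s3}
A[(send ∨ start) U start]: least fixpoint, start Z0 = Sat(start) = {s2}, add states in Sat(send ∨ start) with every successor in Z. Z1 = {s1, s2}; Z2 = {s1, s2, s3}; fixed.
Sat(A[(send ∨ start) U start]) = {s1, s2, s3}
E[start U A[(send ∨ start) U start]]: least fixpoint, start Z0 = Sat(A[(send ∨ start) U start]) = {s1, s2, s3}, add states in Sat(start) with some successor in Z. Already a fixed point.
Sat(E[start U A[(send ∨ start) U start]]) = {s1, s2, s3}
E[ready U E[start U A[(send ∨ start) U start]]]: least fixpoint, start Z0 = Sat(E[start U A[(send ∨ start) U start]]) = {s1, s2, s3}, add states in Sat(ready) with some successor in Z. Already a fixed point.
Sat(E[ready U E[start U A[(send ∨ start) U start]]]) = {s1, s2, s3}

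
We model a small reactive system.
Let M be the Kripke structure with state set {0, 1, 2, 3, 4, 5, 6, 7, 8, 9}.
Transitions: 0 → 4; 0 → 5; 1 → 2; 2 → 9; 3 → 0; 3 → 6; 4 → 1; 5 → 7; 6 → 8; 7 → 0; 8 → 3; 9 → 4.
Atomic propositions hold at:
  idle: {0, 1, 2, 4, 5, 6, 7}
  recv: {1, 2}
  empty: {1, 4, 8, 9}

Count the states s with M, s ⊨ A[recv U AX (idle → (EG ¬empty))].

6

Sat(¬empty) = {0, 2, 3, 5, 6, 7}
EG ¬empty: greatest fixpoint, start Z0 = {0, 2, 3, 5, 6, 7}, keep only states in Sat with some successor in Z. Z1 = {0, 3, 5, 7}; fixed.
Sat(EG ¬empty) = {0, 3, 5, 7}
Sat(idle → (EG ¬empty)) = {0, 3, 5, 7, 8, 9}
Sat(AX (idle → (EG ¬empty))) = {s : every successor in {0, 3, 5, 7, 8, 9}} = {2, 5, 6, 7, 8}
A[recv U AX (idle → (EG ¬empty))]: least fixpoint, start Z0 = Sat(AX (idle → (EG ¬empty))) = {2, 5, 6, 7, 8}, add states in Sat(recv) with every successor in Z. Z1 = {1, 2, 5, 6, 7, 8}; fixed.
Sat(A[recv U AX (idle → (EG ¬empty))]) = {1, 2, 5, 6, 7, 8}
|Sat(A[recv U AX (idle → (EG ¬empty))])| = |{1, 2, 5, 6, 7, 8}| = 6.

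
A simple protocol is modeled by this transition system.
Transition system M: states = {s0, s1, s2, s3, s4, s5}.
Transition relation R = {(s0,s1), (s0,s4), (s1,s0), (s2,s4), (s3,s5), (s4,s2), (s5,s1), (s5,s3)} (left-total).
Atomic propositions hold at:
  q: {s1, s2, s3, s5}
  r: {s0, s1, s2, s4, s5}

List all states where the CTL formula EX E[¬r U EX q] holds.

{s0, s1, s2, s3, s5}

Sat(¬r) = {s3}
Sat(EX q) = {s : some successor in {s1, s2, s3, s5}} = {s0, s3, s4, s5}
E[¬r U EX q]: least fixpoint, start Z0 = Sat(EX q) = {s0, s3, s4, s5}, add states in Sat(¬r) with some successor in Z. Already a fixed point.
Sat(E[¬r U EX q]) = {s0, s3, s4, s5}
Sat(EX E[¬r U EX q]) = {s : some successor in {s0, s3, s4, s5}} = {s0, s1, s2, s3, s5}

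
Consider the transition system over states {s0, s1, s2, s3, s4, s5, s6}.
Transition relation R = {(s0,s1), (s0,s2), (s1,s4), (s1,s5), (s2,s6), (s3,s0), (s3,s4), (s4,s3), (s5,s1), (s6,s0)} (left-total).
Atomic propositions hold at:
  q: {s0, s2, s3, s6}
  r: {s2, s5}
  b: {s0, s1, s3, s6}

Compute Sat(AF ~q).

Sat(~q) = {s1, s4, s5}
AF ~q: least fixpoint, start Z0 = {s1, s4, s5}, add states with every successor in Z. Already a fixed point.
Sat(AF ~q) = {s1, s4, s5}

{s1, s4, s5}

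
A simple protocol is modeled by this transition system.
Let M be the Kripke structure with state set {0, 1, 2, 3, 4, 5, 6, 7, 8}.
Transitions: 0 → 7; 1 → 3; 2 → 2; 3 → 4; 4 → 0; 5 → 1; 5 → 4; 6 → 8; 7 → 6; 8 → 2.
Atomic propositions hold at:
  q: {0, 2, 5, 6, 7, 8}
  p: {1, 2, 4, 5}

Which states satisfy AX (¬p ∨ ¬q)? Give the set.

Sat(¬p) = {0, 3, 6, 7, 8}
Sat(¬q) = {1, 3, 4}
Sat(¬p ∨ ¬q) = {0, 1, 3, 4, 6, 7, 8}
Sat(AX (¬p ∨ ¬q)) = {s : every successor in {0, 1, 3, 4, 6, 7, 8}} = {0, 1, 3, 4, 5, 6, 7}

{0, 1, 3, 4, 5, 6, 7}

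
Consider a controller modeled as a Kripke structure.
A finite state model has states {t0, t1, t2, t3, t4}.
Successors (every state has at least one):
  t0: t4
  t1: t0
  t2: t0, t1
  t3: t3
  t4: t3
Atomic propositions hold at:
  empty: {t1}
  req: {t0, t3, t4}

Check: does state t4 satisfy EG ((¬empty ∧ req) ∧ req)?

Yes

Sat(¬empty) = {t0, t2, t3, t4}
Sat(¬empty ∧ req) = {t0, t3, t4}
Sat((¬empty ∧ req) ∧ req) = {t0, t3, t4}
EG ((¬empty ∧ req) ∧ req): greatest fixpoint, start Z0 = {t0, t3, t4}, keep only states in Sat with some successor in Z. Already a fixed point.
Sat(EG ((¬empty ∧ req) ∧ req)) = {t0, t3, t4}
t4 ∈ Sat(EG ((¬empty ∧ req) ∧ req)) = {t0, t3, t4}, so the formula holds at t4.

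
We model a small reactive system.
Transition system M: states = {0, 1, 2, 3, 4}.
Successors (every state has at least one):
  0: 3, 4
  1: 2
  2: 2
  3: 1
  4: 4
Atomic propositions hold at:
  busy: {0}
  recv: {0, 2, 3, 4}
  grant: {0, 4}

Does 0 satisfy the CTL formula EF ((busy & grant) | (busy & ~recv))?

Yes

Sat(busy & grant) = {0}
Sat(~recv) = {1}
Sat(busy & ~recv) = ∅
Sat((busy & grant) | (busy & ~recv)) = {0}
EF ((busy & grant) | (busy & ~recv)): least fixpoint, start Z0 = {0}, add states with some successor in Z. Already a fixed point.
Sat(EF ((busy & grant) | (busy & ~recv))) = {0}
0 ∈ Sat(EF ((busy & grant) | (busy & ~recv))) = {0}, so the formula holds at 0.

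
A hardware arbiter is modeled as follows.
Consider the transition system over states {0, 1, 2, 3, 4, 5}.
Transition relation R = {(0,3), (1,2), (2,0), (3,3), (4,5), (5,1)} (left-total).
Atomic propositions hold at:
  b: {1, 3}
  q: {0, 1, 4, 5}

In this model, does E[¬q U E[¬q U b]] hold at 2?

Sat(¬q) = {2, 3}
E[¬q U b]: least fixpoint, start Z0 = Sat(b) = {1, 3}, add states in Sat(¬q) with some successor in Z. Already a fixed point.
Sat(E[¬q U b]) = {1, 3}
E[¬q U E[¬q U b]]: least fixpoint, start Z0 = Sat(E[¬q U b]) = {1, 3}, add states in Sat(¬q) with some successor in Z. Already a fixed point.
Sat(E[¬q U E[¬q U b]]) = {1, 3}
2 ∉ Sat(E[¬q U E[¬q U b]]) = {1, 3}, so the formula does not hold at 2.

No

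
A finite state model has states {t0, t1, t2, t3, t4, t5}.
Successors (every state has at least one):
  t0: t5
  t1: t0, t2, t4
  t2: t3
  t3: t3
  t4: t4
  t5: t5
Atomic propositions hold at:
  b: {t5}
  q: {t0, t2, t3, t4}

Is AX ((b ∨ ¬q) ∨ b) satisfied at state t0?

Sat(¬q) = {t1, t5}
Sat(b ∨ ¬q) = {t1, t5}
Sat((b ∨ ¬q) ∨ b) = {t1, t5}
Sat(AX ((b ∨ ¬q) ∨ b)) = {s : every successor in {t1, t5}} = {t0, t5}
t0 ∈ Sat(AX ((b ∨ ¬q) ∨ b)) = {t0, t5}, so the formula holds at t0.

Yes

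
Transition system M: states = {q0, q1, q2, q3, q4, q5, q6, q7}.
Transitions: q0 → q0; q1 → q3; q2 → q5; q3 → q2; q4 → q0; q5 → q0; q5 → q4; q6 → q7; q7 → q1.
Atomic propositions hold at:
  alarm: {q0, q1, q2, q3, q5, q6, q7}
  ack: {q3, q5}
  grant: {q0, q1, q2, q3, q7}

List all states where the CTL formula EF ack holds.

{q1, q2, q3, q5, q6, q7}

EF ack: least fixpoint, start Z0 = {q3, q5}, add states with some successor in Z. Z1 = {q1, q2, q3, q5}; Z2 = {q1, q2, q3, q5, q7}; Z3 = {q1, q2, q3, q5, q6, q7}; fixed.
Sat(EF ack) = {q1, q2, q3, q5, q6, q7}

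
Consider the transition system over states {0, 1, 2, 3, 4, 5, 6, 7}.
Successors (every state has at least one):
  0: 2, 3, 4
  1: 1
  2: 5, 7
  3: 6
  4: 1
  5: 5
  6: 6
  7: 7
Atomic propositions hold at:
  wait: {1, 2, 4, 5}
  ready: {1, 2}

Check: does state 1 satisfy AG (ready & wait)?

Sat(ready & wait) = {1, 2}
AG (ready & wait): greatest fixpoint, start Z0 = {1, 2}, keep only states in Sat with every successor in Z. Z1 = {1}; fixed.
Sat(AG (ready & wait)) = {1}
1 ∈ Sat(AG (ready & wait)) = {1}, so the formula holds at 1.

Yes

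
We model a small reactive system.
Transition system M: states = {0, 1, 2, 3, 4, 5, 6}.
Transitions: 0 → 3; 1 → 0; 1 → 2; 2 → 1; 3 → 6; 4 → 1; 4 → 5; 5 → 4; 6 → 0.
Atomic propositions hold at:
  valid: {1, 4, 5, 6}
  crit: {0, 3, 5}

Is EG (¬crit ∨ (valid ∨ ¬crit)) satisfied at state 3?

No

Sat(¬crit) = {1, 2, 4, 6}
Sat(valid ∨ ¬crit) = {1, 2, 4, 5, 6}
Sat(¬crit ∨ (valid ∨ ¬crit)) = {1, 2, 4, 5, 6}
EG (¬crit ∨ (valid ∨ ¬crit)): greatest fixpoint, start Z0 = {1, 2, 4, 5, 6}, keep only states in Sat with some successor in Z. Z1 = {1, 2, 4, 5}; fixed.
Sat(EG (¬crit ∨ (valid ∨ ¬crit))) = {1, 2, 4, 5}
3 ∉ Sat(EG (¬crit ∨ (valid ∨ ¬crit))) = {1, 2, 4, 5}, so the formula does not hold at 3.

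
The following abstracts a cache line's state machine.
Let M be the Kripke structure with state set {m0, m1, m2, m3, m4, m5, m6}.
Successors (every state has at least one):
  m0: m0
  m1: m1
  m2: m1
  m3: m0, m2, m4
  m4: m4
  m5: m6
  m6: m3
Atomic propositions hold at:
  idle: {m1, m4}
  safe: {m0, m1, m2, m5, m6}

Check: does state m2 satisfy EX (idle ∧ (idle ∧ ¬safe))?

Sat(¬safe) = {m3, m4}
Sat(idle ∧ ¬safe) = {m4}
Sat(idle ∧ (idle ∧ ¬safe)) = {m4}
Sat(EX (idle ∧ (idle ∧ ¬safe))) = {s : some successor in {m4}} = {m3, m4}
m2 ∉ Sat(EX (idle ∧ (idle ∧ ¬safe))) = {m3, m4}, so the formula does not hold at m2.

No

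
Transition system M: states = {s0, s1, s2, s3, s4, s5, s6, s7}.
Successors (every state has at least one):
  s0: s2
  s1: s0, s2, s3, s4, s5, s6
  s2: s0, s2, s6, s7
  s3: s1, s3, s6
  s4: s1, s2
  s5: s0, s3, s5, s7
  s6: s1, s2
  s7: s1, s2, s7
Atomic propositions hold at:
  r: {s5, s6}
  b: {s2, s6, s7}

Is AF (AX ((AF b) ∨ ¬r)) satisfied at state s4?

Yes

AF b: least fixpoint, start Z0 = {s2, s6, s7}, add states with every successor in Z. Z1 = {s0, s2, s6, s7}; fixed.
Sat(AF b) = {s0, s2, s6, s7}
Sat(¬r) = {s0, s1, s2, s3, s4, s7}
Sat((AF b) ∨ ¬r) = {s0, s1, s2, s3, s4, s6, s7}
Sat(AX ((AF b) ∨ ¬r)) = {s : every successor in {s0, s1, s2, s3, s4, s6, s7}} = {s0, s2, s3, s4, s6, s7}
AF (AX ((AF b) ∨ ¬r)): least fixpoint, start Z0 = {s0, s2, s3, s4, s6, s7}, add states with every successor in Z. Already a fixed point.
Sat(AF (AX ((AF b) ∨ ¬r))) = {s0, s2, s3, s4, s6, s7}
s4 ∈ Sat(AF (AX ((AF b) ∨ ¬r))) = {s0, s2, s3, s4, s6, s7}, so the formula holds at s4.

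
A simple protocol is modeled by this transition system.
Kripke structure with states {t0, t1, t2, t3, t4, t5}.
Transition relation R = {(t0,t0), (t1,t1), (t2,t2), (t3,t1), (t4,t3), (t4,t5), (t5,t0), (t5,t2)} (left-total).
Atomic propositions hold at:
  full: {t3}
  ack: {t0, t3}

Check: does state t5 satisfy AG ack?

No

AG ack: greatest fixpoint, start Z0 = {t0, t3}, keep only states in Sat with every successor in Z. Z1 = {t0}; fixed.
Sat(AG ack) = {t0}
t5 ∉ Sat(AG ack) = {t0}, so the formula does not hold at t5.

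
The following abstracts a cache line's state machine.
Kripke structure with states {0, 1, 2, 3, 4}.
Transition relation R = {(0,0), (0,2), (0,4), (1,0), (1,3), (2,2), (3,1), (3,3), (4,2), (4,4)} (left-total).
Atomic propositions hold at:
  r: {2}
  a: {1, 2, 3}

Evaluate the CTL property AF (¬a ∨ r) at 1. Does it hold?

Sat(¬a) = {0, 4}
Sat(¬a ∨ r) = {0, 2, 4}
AF (¬a ∨ r): least fixpoint, start Z0 = {0, 2, 4}, add states with every successor in Z. Already a fixed point.
Sat(AF (¬a ∨ r)) = {0, 2, 4}
1 ∉ Sat(AF (¬a ∨ r)) = {0, 2, 4}, so the formula does not hold at 1.

No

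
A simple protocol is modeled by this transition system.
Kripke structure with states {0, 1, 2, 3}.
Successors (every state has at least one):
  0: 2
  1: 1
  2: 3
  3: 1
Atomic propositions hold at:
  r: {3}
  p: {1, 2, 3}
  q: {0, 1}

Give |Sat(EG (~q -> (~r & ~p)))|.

Sat(~q) = {2, 3}
Sat(~r) = {0, 1, 2}
Sat(~p) = {0}
Sat(~r & ~p) = {0}
Sat(~q -> (~r & ~p)) = {0, 1}
EG (~q -> (~r & ~p)): greatest fixpoint, start Z0 = {0, 1}, keep only states in Sat with some successor in Z. Z1 = {1}; fixed.
Sat(EG (~q -> (~r & ~p))) = {1}
|Sat(EG (~q -> (~r & ~p)))| = |{1}| = 1.

1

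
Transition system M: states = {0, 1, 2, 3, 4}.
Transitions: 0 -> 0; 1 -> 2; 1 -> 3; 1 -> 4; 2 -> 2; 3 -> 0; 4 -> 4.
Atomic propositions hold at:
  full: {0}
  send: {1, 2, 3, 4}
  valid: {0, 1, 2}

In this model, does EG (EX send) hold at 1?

Yes

Sat(EX send) = {s : some successor in {1, 2, 3, 4}} = {1, 2, 4}
EG (EX send): greatest fixpoint, start Z0 = {1, 2, 4}, keep only states in Sat with some successor in Z. Already a fixed point.
Sat(EG (EX send)) = {1, 2, 4}
1 ∈ Sat(EG (EX send)) = {1, 2, 4}, so the formula holds at 1.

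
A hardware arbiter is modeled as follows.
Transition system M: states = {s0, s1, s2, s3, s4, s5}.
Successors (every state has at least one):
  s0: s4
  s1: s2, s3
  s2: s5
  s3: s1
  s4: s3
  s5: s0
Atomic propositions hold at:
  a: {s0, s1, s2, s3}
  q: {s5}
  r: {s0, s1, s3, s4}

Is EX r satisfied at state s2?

Sat(EX r) = {s : some successor in {s0, s1, s3, s4}} = {s0, s1, s3, s4, s5}
s2 ∉ Sat(EX r) = {s0, s1, s3, s4, s5}, so the formula does not hold at s2.

No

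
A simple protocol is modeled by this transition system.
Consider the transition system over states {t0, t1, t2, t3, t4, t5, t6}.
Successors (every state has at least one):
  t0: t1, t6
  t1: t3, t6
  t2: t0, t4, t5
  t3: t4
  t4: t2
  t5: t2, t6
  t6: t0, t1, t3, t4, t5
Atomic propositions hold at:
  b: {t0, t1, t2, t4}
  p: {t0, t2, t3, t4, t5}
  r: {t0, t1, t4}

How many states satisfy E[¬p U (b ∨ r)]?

Sat(¬p) = {t1, t6}
Sat(b ∨ r) = {t0, t1, t2, t4}
E[¬p U (b ∨ r)]: least fixpoint, start Z0 = Sat((b ∨ r)) = {t0, t1, t2, t4}, add states in Sat(¬p) with some successor in Z. Z1 = {t0, t1, t2, t4, t6}; fixed.
Sat(E[¬p U (b ∨ r)]) = {t0, t1, t2, t4, t6}
|Sat(E[¬p U (b ∨ r)])| = |{t0, t1, t2, t4, t6}| = 5.

5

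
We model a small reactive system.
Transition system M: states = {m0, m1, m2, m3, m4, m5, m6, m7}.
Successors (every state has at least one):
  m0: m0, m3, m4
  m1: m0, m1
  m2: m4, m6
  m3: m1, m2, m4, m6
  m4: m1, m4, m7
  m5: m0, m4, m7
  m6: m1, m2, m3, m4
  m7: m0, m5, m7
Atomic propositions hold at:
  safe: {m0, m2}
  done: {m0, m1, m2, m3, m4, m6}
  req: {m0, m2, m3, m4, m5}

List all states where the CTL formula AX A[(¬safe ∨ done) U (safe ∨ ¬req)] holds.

{m1}

Sat(¬safe) = {m1, m3, m4, m5, m6, m7}
Sat(¬safe ∨ done) = {m0, m1, m2, m3, m4, m5, m6, m7}
Sat(¬req) = {m1, m6, m7}
Sat(safe ∨ ¬req) = {m0, m1, m2, m6, m7}
A[(¬safe ∨ done) U (safe ∨ ¬req)]: least fixpoint, start Z0 = Sat((safe ∨ ¬req)) = {m0, m1, m2, m6, m7}, add states in Sat(¬safe ∨ done) with every successor in Z. Already a fixed point.
Sat(A[(¬safe ∨ done) U (safe ∨ ¬req)]) = {m0, m1, m2, m6, m7}
Sat(AX A[(¬safe ∨ done) U (safe ∨ ¬req)]) = {s : every successor in {m0, m1, m2, m6, m7}} = {m1}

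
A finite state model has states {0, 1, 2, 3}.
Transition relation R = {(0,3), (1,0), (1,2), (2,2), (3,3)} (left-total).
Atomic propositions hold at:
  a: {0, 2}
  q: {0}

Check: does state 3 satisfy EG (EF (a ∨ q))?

Sat(a ∨ q) = {0, 2}
EF (a ∨ q): least fixpoint, start Z0 = {0, 2}, add states with some successor in Z. Z1 = {0, 1, 2}; fixed.
Sat(EF (a ∨ q)) = {0, 1, 2}
EG (EF (a ∨ q)): greatest fixpoint, start Z0 = {0, 1, 2}, keep only states in Sat with some successor in Z. Z1 = {1, 2}; fixed.
Sat(EG (EF (a ∨ q))) = {1, 2}
3 ∉ Sat(EG (EF (a ∨ q))) = {1, 2}, so the formula does not hold at 3.

No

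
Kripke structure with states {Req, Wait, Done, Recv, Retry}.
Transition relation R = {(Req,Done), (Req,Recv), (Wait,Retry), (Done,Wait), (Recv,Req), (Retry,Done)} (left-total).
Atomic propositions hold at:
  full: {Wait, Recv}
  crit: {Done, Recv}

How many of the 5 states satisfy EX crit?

2

Sat(EX crit) = {s : some successor in {Done, Recv}} = {Req, Retry}
|Sat(EX crit)| = |{Req, Retry}| = 2.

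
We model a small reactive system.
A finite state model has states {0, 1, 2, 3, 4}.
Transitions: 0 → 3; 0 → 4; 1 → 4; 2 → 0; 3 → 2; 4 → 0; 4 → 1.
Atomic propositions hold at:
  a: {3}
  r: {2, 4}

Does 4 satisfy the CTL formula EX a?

No

Sat(EX a) = {s : some successor in {3}} = {0}
4 ∉ Sat(EX a) = {0}, so the formula does not hold at 4.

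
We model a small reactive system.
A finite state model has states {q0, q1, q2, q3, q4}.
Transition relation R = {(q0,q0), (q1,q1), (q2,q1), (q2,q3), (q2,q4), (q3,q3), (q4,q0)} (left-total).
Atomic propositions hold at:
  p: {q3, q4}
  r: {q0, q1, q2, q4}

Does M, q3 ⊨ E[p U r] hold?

E[p U r]: least fixpoint, start Z0 = Sat(r) = {q0, q1, q2, q4}, add states in Sat(p) with some successor in Z. Already a fixed point.
Sat(E[p U r]) = {q0, q1, q2, q4}
q3 ∉ Sat(E[p U r]) = {q0, q1, q2, q4}, so the formula does not hold at q3.

No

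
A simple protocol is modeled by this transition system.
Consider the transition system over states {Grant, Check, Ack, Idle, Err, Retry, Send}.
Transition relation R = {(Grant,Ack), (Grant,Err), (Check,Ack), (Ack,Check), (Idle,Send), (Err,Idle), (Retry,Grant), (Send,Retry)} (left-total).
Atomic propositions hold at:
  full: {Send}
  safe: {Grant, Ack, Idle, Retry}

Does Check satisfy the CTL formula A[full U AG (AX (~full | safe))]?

Yes

Sat(~full) = {Grant, Check, Ack, Idle, Err, Retry}
Sat(~full | safe) = {Grant, Check, Ack, Idle, Err, Retry}
Sat(AX (~full | safe)) = {s : every successor in {Grant, Check, Ack, Idle, Err, Retry}} = {Grant, Check, Ack, Err, Retry, Send}
AG (AX (~full | safe)): greatest fixpoint, start Z0 = {Grant, Check, Ack, Err, Retry, Send}, keep only states in Sat with every successor in Z. Z1 = {Grant, Check, Ack, Retry, Send}; Z2 = {Check, Ack, Retry, Send}; Z3 = {Check, Ack, Send}; Z4 = {Check, Ack}; fixed.
Sat(AG (AX (~full | safe))) = {Check, Ack}
A[full U AG (AX (~full | safe))]: least fixpoint, start Z0 = Sat(AG (AX (~full | safe))) = {Check, Ack}, add states in Sat(full) with every successor in Z. Already a fixed point.
Sat(A[full U AG (AX (~full | safe))]) = {Check, Ack}
Check ∈ Sat(A[full U AG (AX (~full | safe))]) = {Check, Ack}, so the formula holds at Check.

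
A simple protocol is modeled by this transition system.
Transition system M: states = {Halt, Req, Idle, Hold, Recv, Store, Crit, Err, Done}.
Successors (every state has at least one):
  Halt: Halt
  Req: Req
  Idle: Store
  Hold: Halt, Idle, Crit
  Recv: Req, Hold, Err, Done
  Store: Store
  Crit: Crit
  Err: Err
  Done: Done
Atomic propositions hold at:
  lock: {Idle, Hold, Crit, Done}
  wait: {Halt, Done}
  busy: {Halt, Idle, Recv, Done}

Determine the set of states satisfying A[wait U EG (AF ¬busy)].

{Req, Idle, Hold, Store, Crit, Err}

Sat(¬busy) = {Req, Hold, Store, Crit, Err}
AF ¬busy: least fixpoint, start Z0 = {Req, Hold, Store, Crit, Err}, add states with every successor in Z. Z1 = {Req, Idle, Hold, Store, Crit, Err}; fixed.
Sat(AF ¬busy) = {Req, Idle, Hold, Store, Crit, Err}
EG (AF ¬busy): greatest fixpoint, start Z0 = {Req, Idle, Hold, Store, Crit, Err}, keep only states in Sat with some successor in Z. Already a fixed point.
Sat(EG (AF ¬busy)) = {Req, Idle, Hold, Store, Crit, Err}
A[wait U EG (AF ¬busy)]: least fixpoint, start Z0 = Sat(EG (AF ¬busy)) = {Req, Idle, Hold, Store, Crit, Err}, add states in Sat(wait) with every successor in Z. Already a fixed point.
Sat(A[wait U EG (AF ¬busy)]) = {Req, Idle, Hold, Store, Crit, Err}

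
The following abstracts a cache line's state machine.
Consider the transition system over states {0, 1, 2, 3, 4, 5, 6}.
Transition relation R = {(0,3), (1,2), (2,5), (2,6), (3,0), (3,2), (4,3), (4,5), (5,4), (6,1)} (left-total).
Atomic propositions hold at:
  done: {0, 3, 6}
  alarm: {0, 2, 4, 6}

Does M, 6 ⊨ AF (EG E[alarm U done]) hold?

No

E[alarm U done]: least fixpoint, start Z0 = Sat(done) = {0, 3, 6}, add states in Sat(alarm) with some successor in Z. Z1 = {0, 2, 3, 4, 6}; fixed.
Sat(E[alarm U done]) = {0, 2, 3, 4, 6}
EG E[alarm U done]: greatest fixpoint, start Z0 = {0, 2, 3, 4, 6}, keep only states in Sat with some successor in Z. Z1 = {0, 2, 3, 4}; Z2 = {0, 3, 4}; fixed.
Sat(EG E[alarm U done]) = {0, 3, 4}
AF (EG E[alarm U done]): least fixpoint, start Z0 = {0, 3, 4}, add states with every successor in Z. Z1 = {0, 3, 4, 5}; fixed.
Sat(AF (EG E[alarm U done])) = {0, 3, 4, 5}
6 ∉ Sat(AF (EG E[alarm U done])) = {0, 3, 4, 5}, so the formula does not hold at 6.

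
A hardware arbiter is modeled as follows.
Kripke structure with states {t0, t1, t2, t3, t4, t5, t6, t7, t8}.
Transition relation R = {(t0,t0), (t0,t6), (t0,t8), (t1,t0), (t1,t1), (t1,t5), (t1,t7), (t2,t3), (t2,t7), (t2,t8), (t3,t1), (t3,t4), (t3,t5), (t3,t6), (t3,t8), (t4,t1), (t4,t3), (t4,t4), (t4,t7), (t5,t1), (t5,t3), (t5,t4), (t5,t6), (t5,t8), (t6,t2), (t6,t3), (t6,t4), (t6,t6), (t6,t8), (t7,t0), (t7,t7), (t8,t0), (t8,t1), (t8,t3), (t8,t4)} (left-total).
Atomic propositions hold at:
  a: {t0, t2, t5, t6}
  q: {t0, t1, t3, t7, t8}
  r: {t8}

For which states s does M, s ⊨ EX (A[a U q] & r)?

{t0, t2, t3, t5, t6}

A[a U q]: least fixpoint, start Z0 = Sat(q) = {t0, t1, t3, t7, t8}, add states in Sat(a) with every successor in Z. Z1 = {t0, t1, t2, t3, t7, t8}; fixed.
Sat(A[a U q]) = {t0, t1, t2, t3, t7, t8}
Sat(A[a U q] & r) = {t8}
Sat(EX (A[a U q] & r)) = {s : some successor in {t8}} = {t0, t2, t3, t5, t6}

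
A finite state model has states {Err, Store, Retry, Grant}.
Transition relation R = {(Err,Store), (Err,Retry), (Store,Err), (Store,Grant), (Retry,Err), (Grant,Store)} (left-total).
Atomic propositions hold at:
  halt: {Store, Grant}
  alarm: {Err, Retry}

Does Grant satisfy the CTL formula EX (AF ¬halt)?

Sat(¬halt) = {Err, Retry}
AF ¬halt: least fixpoint, start Z0 = {Err, Retry}, add states with every successor in Z. Already a fixed point.
Sat(AF ¬halt) = {Err, Retry}
Sat(EX (AF ¬halt)) = {s : some successor in {Err, Retry}} = {Err, Store, Retry}
Grant ∉ Sat(EX (AF ¬halt)) = {Err, Store, Retry}, so the formula does not hold at Grant.

No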